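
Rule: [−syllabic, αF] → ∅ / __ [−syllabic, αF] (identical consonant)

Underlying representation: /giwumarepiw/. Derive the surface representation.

giwumarepiw

No segment of /giwumarepiw/ meets the structural description of the rule, so the form surfaces unchanged.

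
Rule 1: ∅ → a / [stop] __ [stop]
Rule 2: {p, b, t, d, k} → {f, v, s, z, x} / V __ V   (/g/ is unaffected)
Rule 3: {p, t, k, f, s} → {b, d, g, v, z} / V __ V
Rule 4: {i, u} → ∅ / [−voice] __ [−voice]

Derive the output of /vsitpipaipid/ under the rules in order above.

vsizavivaivid

Rule 1 (stop-cluster a-epenthesis): /t/ and /p/ form a stop–stop cluster, so [a] is inserted between them. /vsitpipaipid/ → vsitapipaipid.
Rule 2 (intervocalic spirantization): /t/ is a stop between vowels /i/ and /a/, so it spirantizes to the fricative [s]. /p/ is a stop between vowels /a/ and /i/, so it spirantizes to the fricative [f]. /p/ is a stop between vowels /i/ and /a/, so it spirantizes to the fricative [f]. /p/ is a stop between vowels /i/ and /i/, so it spirantizes to the fricative [f]. /vsitapipaipid/ → vsisafifaifid.
Rule 3 (intervocalic voicing): /s/ is a voiceless obstruent between vowels /i/ and /a/, so it voices to [z]. /f/ is a voiceless obstruent between vowels /a/ and /i/, so it voices to [v]. /f/ is a voiceless obstruent between vowels /i/ and /a/, so it voices to [v]. /f/ is a voiceless obstruent between vowels /i/ and /i/, so it voices to [v]. /vsisafifaifid/ → vsizavivaivid.
Rule 4 (high vowel syncope): no segment meets the environment; /vsizavivaivid/ is unchanged.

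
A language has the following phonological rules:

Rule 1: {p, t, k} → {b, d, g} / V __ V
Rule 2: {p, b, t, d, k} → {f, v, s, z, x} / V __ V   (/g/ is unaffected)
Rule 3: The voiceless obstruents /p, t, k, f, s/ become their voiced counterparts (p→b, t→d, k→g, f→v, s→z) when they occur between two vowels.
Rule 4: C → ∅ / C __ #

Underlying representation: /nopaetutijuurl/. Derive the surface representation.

novaezuzijuur

Rule 1 (intervocalic voicing): /p/ is a voiceless stop between vowels /o/ and /a/, so it voices to [b]. /t/ is a voiceless stop between vowels /e/ and /u/, so it voices to [d]. /t/ is a voiceless stop between vowels /u/ and /i/, so it voices to [d]. /nopaetutijuurl/ → nobaedudijuurl.
Rule 2 (intervocalic spirantization): /b/ is a stop between vowels /o/ and /a/, so it spirantizes to the fricative [v]. /d/ is a stop between vowels /e/ and /u/, so it spirantizes to the fricative [z]. /d/ is a stop between vowels /u/ and /i/, so it spirantizes to the fricative [z]. /nobaedudijuurl/ → novaezuzijuurl.
Rule 3 (intervocalic voicing): no segment meets the environment; /novaezuzijuurl/ is unchanged.
Rule 4 (final cluster simplification): /l/ is the second consonant of a word-final cluster /rl/, so it deletes. /novaezuzijuurl/ → novaezuzijuur.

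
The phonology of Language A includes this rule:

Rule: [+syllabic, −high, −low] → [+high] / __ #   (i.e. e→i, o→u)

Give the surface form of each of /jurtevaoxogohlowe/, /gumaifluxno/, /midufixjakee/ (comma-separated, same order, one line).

/jurtevaoxogohlowe/: /e/ is a mid vowel in word-final position, so it raises to [i]. → [jurtevaoxogohlowi].
/gumaifluxno/: /o/ is a mid vowel in word-final position, so it raises to [u]. → [gumaifluxnu].
/midufixjakee/: /e/ is a mid vowel in word-final position, so it raises to [i]. → [midufixjakei].

jurtevaoxogohlowi, gumaifluxnu, midufixjakei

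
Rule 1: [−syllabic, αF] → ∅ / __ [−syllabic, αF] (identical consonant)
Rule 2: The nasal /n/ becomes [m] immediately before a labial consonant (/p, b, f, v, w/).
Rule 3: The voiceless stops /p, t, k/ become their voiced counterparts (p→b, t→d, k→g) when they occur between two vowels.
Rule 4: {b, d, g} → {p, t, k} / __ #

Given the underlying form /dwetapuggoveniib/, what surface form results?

Rule 1 (degemination): /gg/ is a geminate; the first /g/ deletes. /dwetapuggoveniib/ → dwetapugoveniib.
Rule 2 (nasal place assimilation): no segment meets the environment; /dwetapugoveniib/ is unchanged.
Rule 3 (intervocalic voicing): /t/ is a voiceless stop between vowels /e/ and /a/, so it voices to [d]. /p/ is a voiceless stop between vowels /a/ and /u/, so it voices to [b]. /dwetapugoveniib/ → dwedabugoveniib.
Rule 4 (final devoicing): /b/ is a voiced stop in word-final position, so it devoices to [p]. /dwedabugoveniib/ → dwedabugoveniip.

dwedabugoveniip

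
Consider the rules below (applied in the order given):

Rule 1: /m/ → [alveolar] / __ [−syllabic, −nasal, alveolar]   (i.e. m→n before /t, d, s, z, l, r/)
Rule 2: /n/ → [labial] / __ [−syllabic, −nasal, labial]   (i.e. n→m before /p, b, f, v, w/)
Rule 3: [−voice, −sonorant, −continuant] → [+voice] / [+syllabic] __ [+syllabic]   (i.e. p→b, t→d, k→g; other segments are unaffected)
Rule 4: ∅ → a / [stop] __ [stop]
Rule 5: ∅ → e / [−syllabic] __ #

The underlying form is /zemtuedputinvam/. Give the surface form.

Rule 1 (nasal place assimilation): /m/ precedes the alveolar consonant /t/, so it assimilates in place to [n]. /zemtuedputinvam/ → zentuedputinvam.
Rule 2 (nasal place assimilation): /n/ precedes the labial consonant /v/, so it assimilates in place to [m]. /zentuedputinvam/ → zentuedputimvam.
Rule 3 (intervocalic voicing): /t/ is a voiceless stop between vowels /u/ and /i/, so it voices to [d]. /zentuedputimvam/ → zentuedpudimvam.
Rule 4 (stop-cluster a-epenthesis): /d/ and /p/ form a stop–stop cluster, so [a] is inserted between them. /zentuedpudimvam/ → zentuedapudimvam.
Rule 5 (final e-epenthesis): the form ends in the consonant /m/, so [e] is inserted word-finally. /zentuedapudimvam/ → zentuedapudimvame.

zentuedapudimvame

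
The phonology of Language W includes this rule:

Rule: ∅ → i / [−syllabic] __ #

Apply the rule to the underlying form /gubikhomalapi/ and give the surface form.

No segment of /gubikhomalapi/ meets the structural description of the rule, so the form surfaces unchanged.

gubikhomalapi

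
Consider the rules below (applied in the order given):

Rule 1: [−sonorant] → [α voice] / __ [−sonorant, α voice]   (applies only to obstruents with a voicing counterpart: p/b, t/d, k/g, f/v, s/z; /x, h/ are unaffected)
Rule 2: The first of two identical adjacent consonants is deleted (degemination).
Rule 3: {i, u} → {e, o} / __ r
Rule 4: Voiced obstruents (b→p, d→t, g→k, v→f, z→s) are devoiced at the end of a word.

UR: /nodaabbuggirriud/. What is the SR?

nodaabugeriut

Rule 1 (regressive voicing assimilation): no segment meets the environment; /nodaabbuggirriud/ is unchanged.
Rule 2 (degemination): /bb/ is a geminate; the first /b/ deletes. /gg/ is a geminate; the first /g/ deletes. /rr/ is a geminate; the first /r/ deletes. /nodaabbuggirriud/ → nodaabugiriud.
Rule 3 (pre-rhotic lowering): /i/ is a high vowel immediately before /r/, so it lowers to [e]. /nodaabugiriud/ → nodaabugeriud.
Rule 4 (final devoicing): /d/ is a voiced obstruent in word-final position, so it devoices to [t]. /nodaabugeriud/ → nodaabugeriut.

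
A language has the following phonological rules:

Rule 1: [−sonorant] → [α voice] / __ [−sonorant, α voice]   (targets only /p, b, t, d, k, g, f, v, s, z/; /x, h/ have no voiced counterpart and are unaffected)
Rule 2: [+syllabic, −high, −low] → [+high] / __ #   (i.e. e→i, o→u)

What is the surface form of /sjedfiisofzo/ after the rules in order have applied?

sjetfiisovzu

Rule 1 (regressive voicing assimilation): /d/ precedes the voiceless obstruent /f/, so it devoices to [t] by assimilation. /f/ precedes the voiced obstruent /z/, so it voices to [v] by assimilation. /sjedfiisofzo/ → sjetfiisovzo.
Rule 2 (final vowel raising): /o/ is a mid vowel in word-final position, so it raises to [u]. /sjetfiisovzo/ → sjetfiisovzu.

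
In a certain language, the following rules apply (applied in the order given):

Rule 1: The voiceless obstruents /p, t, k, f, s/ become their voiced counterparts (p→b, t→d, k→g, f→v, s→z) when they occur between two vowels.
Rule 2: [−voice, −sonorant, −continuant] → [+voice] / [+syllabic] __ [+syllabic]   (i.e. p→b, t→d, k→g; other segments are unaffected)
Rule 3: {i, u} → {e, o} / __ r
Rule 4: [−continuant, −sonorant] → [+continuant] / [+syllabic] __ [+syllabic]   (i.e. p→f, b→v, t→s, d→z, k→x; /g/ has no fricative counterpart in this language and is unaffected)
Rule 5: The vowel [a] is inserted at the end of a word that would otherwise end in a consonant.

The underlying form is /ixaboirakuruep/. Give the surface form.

ixavoeragoruepa

Rule 1 (intervocalic voicing): /k/ is a voiceless obstruent between vowels /a/ and /u/, so it voices to [g]. /ixaboirakuruep/ → ixaboiraguruep.
Rule 2 (intervocalic voicing): no segment meets the environment; /ixaboiraguruep/ is unchanged.
Rule 3 (pre-rhotic lowering): /i/ is a high vowel immediately before /r/, so it lowers to [e]. /u/ is a high vowel immediately before /r/, so it lowers to [o]. /ixaboiraguruep/ → ixaboeragoruep.
Rule 4 (intervocalic spirantization): /b/ is a stop between vowels /a/ and /o/, so it spirantizes to the fricative [v]. /ixaboeragoruep/ → ixavoeragoruep.
Rule 5 (final a-epenthesis): the form ends in the consonant /p/, so [a] is inserted word-finally. /ixavoeragoruep/ → ixavoeragoruepa.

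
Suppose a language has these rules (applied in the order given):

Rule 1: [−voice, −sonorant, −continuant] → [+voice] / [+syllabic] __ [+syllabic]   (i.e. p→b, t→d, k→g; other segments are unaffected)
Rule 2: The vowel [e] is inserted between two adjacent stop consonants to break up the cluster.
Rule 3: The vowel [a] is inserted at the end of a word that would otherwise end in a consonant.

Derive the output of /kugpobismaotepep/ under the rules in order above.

kugepobismaodebepa

Rule 1 (intervocalic voicing): /t/ is a voiceless stop between vowels /o/ and /e/, so it voices to [d]. /p/ is a voiceless stop between vowels /e/ and /e/, so it voices to [b]. /kugpobismaotepep/ → kugpobismaodebep.
Rule 2 (stop-cluster e-epenthesis): /g/ and /p/ form a stop–stop cluster, so [e] is inserted between them. /kugpobismaodebep/ → kugepobismaodebep.
Rule 3 (final a-epenthesis): the form ends in the consonant /p/, so [a] is inserted word-finally. /kugepobismaodebep/ → kugepobismaodebepa.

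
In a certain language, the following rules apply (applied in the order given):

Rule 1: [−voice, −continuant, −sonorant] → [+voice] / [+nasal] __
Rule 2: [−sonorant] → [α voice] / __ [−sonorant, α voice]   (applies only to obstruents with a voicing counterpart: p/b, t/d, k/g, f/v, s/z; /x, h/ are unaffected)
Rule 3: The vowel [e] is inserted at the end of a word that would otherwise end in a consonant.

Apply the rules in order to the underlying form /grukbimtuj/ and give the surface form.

grugbimduje

Rule 1 (post-nasal voicing): /t/ is a voiceless stop immediately after the nasal /m/, so it voices to [d]. /grukbimtuj/ → grukbimduj.
Rule 2 (regressive voicing assimilation): /k/ precedes the voiced obstruent /b/, so it voices to [g] by assimilation. /grukbimduj/ → grugbimduj.
Rule 3 (final e-epenthesis): the form ends in the consonant /j/, so [e] is inserted word-finally. /grugbimduj/ → grugbimduje.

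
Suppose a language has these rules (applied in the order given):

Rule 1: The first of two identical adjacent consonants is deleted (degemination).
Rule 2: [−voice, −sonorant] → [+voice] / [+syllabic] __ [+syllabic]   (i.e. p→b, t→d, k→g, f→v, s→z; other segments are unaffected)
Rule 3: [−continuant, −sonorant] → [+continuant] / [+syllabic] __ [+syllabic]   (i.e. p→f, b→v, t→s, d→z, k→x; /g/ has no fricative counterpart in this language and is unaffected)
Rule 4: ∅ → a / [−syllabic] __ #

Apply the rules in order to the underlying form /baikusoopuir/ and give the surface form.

baiguzoovuira

Rule 1 (degemination): no segment meets the environment; /baikusoopuir/ is unchanged.
Rule 2 (intervocalic voicing): /k/ is a voiceless obstruent between vowels /i/ and /u/, so it voices to [g]. /s/ is a voiceless obstruent between vowels /u/ and /o/, so it voices to [z]. /p/ is a voiceless obstruent between vowels /o/ and /u/, so it voices to [b]. /baikusoopuir/ → baiguzoobuir.
Rule 3 (intervocalic spirantization): /b/ is a stop between vowels /o/ and /u/, so it spirantizes to the fricative [v]. /baiguzoobuir/ → baiguzoovuir.
Rule 4 (final a-epenthesis): the form ends in the consonant /r/, so [a] is inserted word-finally. /baiguzoovuir/ → baiguzoovuira.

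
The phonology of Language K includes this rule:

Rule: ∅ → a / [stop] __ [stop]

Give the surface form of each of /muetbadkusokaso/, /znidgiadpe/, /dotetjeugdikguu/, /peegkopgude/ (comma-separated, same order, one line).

muetabadakusokaso, znidagiadape, dotetjeugadikaguu, peegakopagude

/muetbadkusokaso/: /t/ and /b/ form a stop–stop cluster, so [a] is inserted between them. /d/ and /k/ form a stop–stop cluster, so [a] is inserted between them. → [muetabadakusokaso].
/znidgiadpe/: /d/ and /g/ form a stop–stop cluster, so [a] is inserted between them. /d/ and /p/ form a stop–stop cluster, so [a] is inserted between them. → [znidagiadape].
/dotetjeugdikguu/: /g/ and /d/ form a stop–stop cluster, so [a] is inserted between them. /k/ and /g/ form a stop–stop cluster, so [a] is inserted between them. → [dotetjeugadikaguu].
/peegkopgude/: /g/ and /k/ form a stop–stop cluster, so [a] is inserted between them. /p/ and /g/ form a stop–stop cluster, so [a] is inserted between them. → [peegakopagude].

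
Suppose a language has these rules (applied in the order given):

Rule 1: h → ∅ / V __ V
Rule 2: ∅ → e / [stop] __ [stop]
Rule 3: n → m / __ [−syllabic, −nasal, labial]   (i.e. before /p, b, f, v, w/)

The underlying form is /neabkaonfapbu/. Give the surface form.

neabekaomfapebu

Rule 1 (intervocalic h-deletion): no segment meets the environment; /neabkaonfapbu/ is unchanged.
Rule 2 (stop-cluster e-epenthesis): /b/ and /k/ form a stop–stop cluster, so [e] is inserted between them. /p/ and /b/ form a stop–stop cluster, so [e] is inserted between them. /neabkaonfapbu/ → neabekaonfapebu.
Rule 3 (nasal place assimilation): /n/ precedes the labial consonant /f/, so it assimilates in place to [m]. /neabekaonfapebu/ → neabekaomfapebu.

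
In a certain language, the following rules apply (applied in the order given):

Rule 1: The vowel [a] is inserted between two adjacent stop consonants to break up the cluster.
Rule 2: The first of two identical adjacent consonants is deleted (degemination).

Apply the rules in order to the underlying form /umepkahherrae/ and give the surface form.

Rule 1 (stop-cluster a-epenthesis): /p/ and /k/ form a stop–stop cluster, so [a] is inserted between them. /umepkahherrae/ → umepakahherrae.
Rule 2 (degemination): /hh/ is a geminate; the first /h/ deletes. /rr/ is a geminate; the first /r/ deletes. /umepakahherrae/ → umepakaherae.

umepakaherae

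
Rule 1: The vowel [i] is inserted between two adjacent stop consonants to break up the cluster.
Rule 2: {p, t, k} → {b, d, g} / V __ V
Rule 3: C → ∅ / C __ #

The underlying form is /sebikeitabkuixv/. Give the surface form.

Rule 1 (stop-cluster i-epenthesis): /b/ and /k/ form a stop–stop cluster, so [i] is inserted between them. /sebikeitabkuixv/ → sebikeitabikuixv.
Rule 2 (intervocalic voicing): /k/ is a voiceless stop between vowels /i/ and /e/, so it voices to [g]. /t/ is a voiceless stop between vowels /i/ and /a/, so it voices to [d]. /k/ is a voiceless stop between vowels /i/ and /u/, so it voices to [g]. /sebikeitabikuixv/ → sebigeidabiguixv.
Rule 3 (final cluster simplification): /v/ is the second consonant of a word-final cluster /xv/, so it deletes. /sebigeidabiguixv/ → sebigeidabiguix.

sebigeidabiguix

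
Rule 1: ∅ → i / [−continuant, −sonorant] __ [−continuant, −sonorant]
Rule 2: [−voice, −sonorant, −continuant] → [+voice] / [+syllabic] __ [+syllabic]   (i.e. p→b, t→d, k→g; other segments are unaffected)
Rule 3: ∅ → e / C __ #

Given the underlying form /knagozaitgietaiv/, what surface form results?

Rule 1 (stop-cluster i-epenthesis): /t/ and /g/ form a stop–stop cluster, so [i] is inserted between them. /knagozaitgietaiv/ → knagozaitigietaiv.
Rule 2 (intervocalic voicing): /t/ is a voiceless stop between vowels /i/ and /i/, so it voices to [d]. /t/ is a voiceless stop between vowels /e/ and /a/, so it voices to [d]. /knagozaitigietaiv/ → knagozaidigiedaiv.
Rule 3 (final e-epenthesis): the form ends in the consonant /v/, so [e] is inserted word-finally. /knagozaidigiedaiv/ → knagozaidigiedaive.

knagozaidigiedaive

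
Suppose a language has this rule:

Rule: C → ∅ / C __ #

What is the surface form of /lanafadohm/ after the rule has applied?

/m/ is the second consonant of a word-final cluster /hm/, so it deletes.
Surface form: [lanafadoh].

lanafadoh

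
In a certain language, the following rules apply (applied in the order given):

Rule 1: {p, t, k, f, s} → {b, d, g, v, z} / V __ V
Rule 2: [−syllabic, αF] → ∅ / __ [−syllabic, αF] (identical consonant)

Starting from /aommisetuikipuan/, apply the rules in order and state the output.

aomizeduigibuan

Rule 1 (intervocalic voicing): /s/ is a voiceless obstruent between vowels /i/ and /e/, so it voices to [z]. /t/ is a voiceless obstruent between vowels /e/ and /u/, so it voices to [d]. /k/ is a voiceless obstruent between vowels /i/ and /i/, so it voices to [g]. /p/ is a voiceless obstruent between vowels /i/ and /u/, so it voices to [b]. /aommisetuikipuan/ → aommizeduigibuan.
Rule 2 (degemination): /mm/ is a geminate; the first /m/ deletes. /aommizeduigibuan/ → aomizeduigibuan.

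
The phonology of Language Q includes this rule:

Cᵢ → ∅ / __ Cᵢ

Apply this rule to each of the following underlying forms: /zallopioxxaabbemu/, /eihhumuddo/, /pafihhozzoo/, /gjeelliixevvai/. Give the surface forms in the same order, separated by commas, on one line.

/zallopioxxaabbemu/: /ll/ is a geminate; the first /l/ deletes. /xx/ is a geminate; the first /x/ deletes. /bb/ is a geminate; the first /b/ deletes. → [zalopioxaabemu].
/eihhumuddo/: /hh/ is a geminate; the first /h/ deletes. /dd/ is a geminate; the first /d/ deletes. → [eihumudo].
/pafihhozzoo/: /hh/ is a geminate; the first /h/ deletes. /zz/ is a geminate; the first /z/ deletes. → [pafihozoo].
/gjeelliixevvai/: /ll/ is a geminate; the first /l/ deletes. /vv/ is a geminate; the first /v/ deletes. → [gjeeliixevai].

zalopioxaabemu, eihumudo, pafihozoo, gjeeliixevai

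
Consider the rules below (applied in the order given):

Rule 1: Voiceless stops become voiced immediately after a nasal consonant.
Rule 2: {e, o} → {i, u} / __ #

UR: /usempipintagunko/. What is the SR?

Rule 1 (post-nasal voicing): /p/ is a voiceless stop immediately after the nasal /m/, so it voices to [b]. /t/ is a voiceless stop immediately after the nasal /n/, so it voices to [d]. /k/ is a voiceless stop immediately after the nasal /n/, so it voices to [g]. /usempipintagunko/ → usembipindagungo.
Rule 2 (final vowel raising): /o/ is a mid vowel in word-final position, so it raises to [u]. /usembipindagungo/ → usembipindagungu.

usembipindagungu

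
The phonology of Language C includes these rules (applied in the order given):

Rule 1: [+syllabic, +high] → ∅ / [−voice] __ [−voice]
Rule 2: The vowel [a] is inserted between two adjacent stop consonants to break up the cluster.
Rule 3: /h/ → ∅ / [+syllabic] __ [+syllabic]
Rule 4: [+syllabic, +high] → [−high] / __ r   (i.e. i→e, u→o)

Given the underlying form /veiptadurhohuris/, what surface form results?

veipatadorhooris

Rule 1 (high vowel syncope): no segment meets the environment; /veiptadurhohuris/ is unchanged.
Rule 2 (stop-cluster a-epenthesis): /p/ and /t/ form a stop–stop cluster, so [a] is inserted between them. /veiptadurhohuris/ → veipatadurhohuris.
Rule 3 (intervocalic h-deletion): /h/ occurs between vowels /o/ and /u/, so it deletes. /veipatadurhohuris/ → veipatadurhouris.
Rule 4 (pre-rhotic lowering): /u/ is a high vowel immediately before /r/, so it lowers to [o]. /u/ is a high vowel immediately before /r/, so it lowers to [o]. /veipatadurhouris/ → veipatadorhooris.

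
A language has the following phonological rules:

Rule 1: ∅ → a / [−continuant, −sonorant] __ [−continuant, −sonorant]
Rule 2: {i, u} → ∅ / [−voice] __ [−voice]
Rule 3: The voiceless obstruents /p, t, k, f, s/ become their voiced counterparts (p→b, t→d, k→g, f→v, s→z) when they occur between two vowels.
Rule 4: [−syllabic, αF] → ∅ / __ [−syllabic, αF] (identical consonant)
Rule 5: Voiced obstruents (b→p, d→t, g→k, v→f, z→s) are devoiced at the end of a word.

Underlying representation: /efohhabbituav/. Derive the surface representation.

evohababiduaf

Rule 1 (stop-cluster a-epenthesis): /b/ and /b/ form a stop–stop cluster, so [a] is inserted between them. /efohhabbituav/ → efohhababituav.
Rule 2 (high vowel syncope): no segment meets the environment; /efohhababituav/ is unchanged.
Rule 3 (intervocalic voicing): /f/ is a voiceless obstruent between vowels /e/ and /o/, so it voices to [v]. /t/ is a voiceless obstruent between vowels /i/ and /u/, so it voices to [d]. /efohhababituav/ → evohhababiduav.
Rule 4 (degemination): /hh/ is a geminate; the first /h/ deletes. /evohhababiduav/ → evohababiduav.
Rule 5 (final devoicing): /v/ is a voiced obstruent in word-final position, so it devoices to [f]. /evohababiduav/ → evohababiduaf.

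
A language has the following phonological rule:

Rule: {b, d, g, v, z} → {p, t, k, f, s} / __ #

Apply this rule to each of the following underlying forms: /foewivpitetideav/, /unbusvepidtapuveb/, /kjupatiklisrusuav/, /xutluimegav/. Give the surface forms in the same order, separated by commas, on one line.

/foewivpitetideav/: /v/ is a voiced obstruent in word-final position, so it devoices to [f]. → [foewivpitetideaf].
/unbusvepidtapuveb/: /b/ is a voiced obstruent in word-final position, so it devoices to [p]. → [unbusvepidtapuvep].
/kjupatiklisrusuav/: /v/ is a voiced obstruent in word-final position, so it devoices to [f]. → [kjupatiklisrusuaf].
/xutluimegav/: /v/ is a voiced obstruent in word-final position, so it devoices to [f]. → [xutluimegaf].

foewivpitetideaf, unbusvepidtapuvep, kjupatiklisrusuaf, xutluimegaf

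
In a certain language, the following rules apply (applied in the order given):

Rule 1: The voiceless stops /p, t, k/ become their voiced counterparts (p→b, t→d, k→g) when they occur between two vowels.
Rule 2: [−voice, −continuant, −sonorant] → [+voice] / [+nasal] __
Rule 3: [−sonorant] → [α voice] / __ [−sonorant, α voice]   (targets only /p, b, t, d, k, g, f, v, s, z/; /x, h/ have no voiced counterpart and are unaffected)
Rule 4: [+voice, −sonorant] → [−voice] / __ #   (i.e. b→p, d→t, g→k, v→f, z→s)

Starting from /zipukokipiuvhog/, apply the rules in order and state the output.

Rule 1 (intervocalic voicing): /p/ is a voiceless stop between vowels /i/ and /u/, so it voices to [b]. /k/ is a voiceless stop between vowels /u/ and /o/, so it voices to [g]. /k/ is a voiceless stop between vowels /o/ and /i/, so it voices to [g]. /p/ is a voiceless stop between vowels /i/ and /i/, so it voices to [b]. /zipukokipiuvhog/ → zibugogibiuvhog.
Rule 2 (post-nasal voicing): no segment meets the environment; /zibugogibiuvhog/ is unchanged.
Rule 3 (regressive voicing assimilation): /v/ precedes the voiceless obstruent /h/, so it devoices to [f] by assimilation. /zibugogibiuvhog/ → zibugogibiufhog.
Rule 4 (final devoicing): /g/ is a voiced obstruent in word-final position, so it devoices to [k]. /zibugogibiufhog/ → zibugogibiufhok.

zibugogibiufhok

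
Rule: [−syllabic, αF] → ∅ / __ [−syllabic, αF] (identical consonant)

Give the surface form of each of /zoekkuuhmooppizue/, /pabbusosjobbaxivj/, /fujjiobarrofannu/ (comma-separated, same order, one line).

zoekuuhmoopizue, pabusosjobaxivj, fujiobarofanu

/zoekkuuhmooppizue/: /kk/ is a geminate; the first /k/ deletes. /pp/ is a geminate; the first /p/ deletes. → [zoekuuhmoopizue].
/pabbusosjobbaxivj/: /bb/ is a geminate; the first /b/ deletes. /bb/ is a geminate; the first /b/ deletes. → [pabusosjobaxivj].
/fujjiobarrofannu/: /jj/ is a geminate; the first /j/ deletes. /rr/ is a geminate; the first /r/ deletes. /nn/ is a geminate; the first /n/ deletes. → [fujiobarofanu].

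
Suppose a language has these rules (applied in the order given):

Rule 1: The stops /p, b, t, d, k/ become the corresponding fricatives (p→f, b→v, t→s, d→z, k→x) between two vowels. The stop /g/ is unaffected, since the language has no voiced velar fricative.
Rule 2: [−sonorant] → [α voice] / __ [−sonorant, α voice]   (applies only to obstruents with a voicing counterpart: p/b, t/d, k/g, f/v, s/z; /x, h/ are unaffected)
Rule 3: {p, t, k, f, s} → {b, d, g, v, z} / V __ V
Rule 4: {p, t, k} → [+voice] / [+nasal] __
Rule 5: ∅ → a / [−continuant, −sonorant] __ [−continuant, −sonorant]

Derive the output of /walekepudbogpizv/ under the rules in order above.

walexevudabokapizv

Rule 1 (intervocalic spirantization): /k/ is a stop between vowels /e/ and /e/, so it spirantizes to the fricative [x]. /p/ is a stop between vowels /e/ and /u/, so it spirantizes to the fricative [f]. /walekepudbogpizv/ → walexefudbogpizv.
Rule 2 (regressive voicing assimilation): /g/ precedes the voiceless obstruent /p/, so it devoices to [k] by assimilation. /walexefudbogpizv/ → walexefudbokpizv.
Rule 3 (intervocalic voicing): /f/ is a voiceless obstruent between vowels /e/ and /u/, so it voices to [v]. /walexefudbokpizv/ → walexevudbokpizv.
Rule 4 (post-nasal voicing): no segment meets the environment; /walexevudbokpizv/ is unchanged.
Rule 5 (stop-cluster a-epenthesis): /d/ and /b/ form a stop–stop cluster, so [a] is inserted between them. /k/ and /p/ form a stop–stop cluster, so [a] is inserted between them. /walexevudbokpizv/ → walexevudabokapizv.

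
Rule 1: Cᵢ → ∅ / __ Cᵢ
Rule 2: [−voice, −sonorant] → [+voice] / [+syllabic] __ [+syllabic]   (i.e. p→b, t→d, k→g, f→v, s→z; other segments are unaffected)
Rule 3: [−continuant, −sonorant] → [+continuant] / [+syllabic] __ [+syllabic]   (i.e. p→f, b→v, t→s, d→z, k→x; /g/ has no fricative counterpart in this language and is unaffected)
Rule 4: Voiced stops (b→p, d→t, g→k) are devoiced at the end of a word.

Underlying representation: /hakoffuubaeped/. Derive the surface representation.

hagovuuvaevet

Rule 1 (degemination): /ff/ is a geminate; the first /f/ deletes. /hakoffuubaeped/ → hakofuubaeped.
Rule 2 (intervocalic voicing): /k/ is a voiceless obstruent between vowels /a/ and /o/, so it voices to [g]. /f/ is a voiceless obstruent between vowels /o/ and /u/, so it voices to [v]. /p/ is a voiceless obstruent between vowels /e/ and /e/, so it voices to [b]. /hakofuubaeped/ → hagovuubaebed.
Rule 3 (intervocalic spirantization): /b/ is a stop between vowels /u/ and /a/, so it spirantizes to the fricative [v]. /b/ is a stop between vowels /e/ and /e/, so it spirantizes to the fricative [v]. /hagovuubaebed/ → hagovuuvaeved.
Rule 4 (final devoicing): /d/ is a voiced stop in word-final position, so it devoices to [t]. /hagovuuvaeved/ → hagovuuvaevet.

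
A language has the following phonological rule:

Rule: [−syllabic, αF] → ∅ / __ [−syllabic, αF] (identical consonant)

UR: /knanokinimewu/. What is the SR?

knanokinimewu

No segment of /knanokinimewu/ meets the structural description of the rule, so the form surfaces unchanged.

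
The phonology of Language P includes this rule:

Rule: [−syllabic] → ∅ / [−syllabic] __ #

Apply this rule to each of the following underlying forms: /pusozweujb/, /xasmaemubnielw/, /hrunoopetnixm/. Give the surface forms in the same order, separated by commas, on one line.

pusozweuj, xasmaemubniel, hrunoopetnix

/pusozweujb/: /b/ is the second consonant of a word-final cluster /jb/, so it deletes. → [pusozweuj].
/xasmaemubnielw/: /w/ is the second consonant of a word-final cluster /lw/, so it deletes. → [xasmaemubniel].
/hrunoopetnixm/: /m/ is the second consonant of a word-final cluster /xm/, so it deletes. → [hrunoopetnix].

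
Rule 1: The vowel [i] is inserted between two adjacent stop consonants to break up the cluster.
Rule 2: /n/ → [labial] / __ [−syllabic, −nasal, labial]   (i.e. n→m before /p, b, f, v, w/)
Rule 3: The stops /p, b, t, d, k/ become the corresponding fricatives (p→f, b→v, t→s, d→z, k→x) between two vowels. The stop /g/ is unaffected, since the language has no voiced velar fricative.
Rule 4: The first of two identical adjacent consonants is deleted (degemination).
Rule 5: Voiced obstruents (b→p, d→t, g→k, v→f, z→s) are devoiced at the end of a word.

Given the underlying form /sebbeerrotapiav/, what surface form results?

seviveerosafiaf

Rule 1 (stop-cluster i-epenthesis): /b/ and /b/ form a stop–stop cluster, so [i] is inserted between them. /sebbeerrotapiav/ → sebibeerrotapiav.
Rule 2 (nasal place assimilation): no segment meets the environment; /sebibeerrotapiav/ is unchanged.
Rule 3 (intervocalic spirantization): /b/ is a stop between vowels /e/ and /i/, so it spirantizes to the fricative [v]. /b/ is a stop between vowels /i/ and /e/, so it spirantizes to the fricative [v]. /t/ is a stop between vowels /o/ and /a/, so it spirantizes to the fricative [s]. /p/ is a stop between vowels /a/ and /i/, so it spirantizes to the fricative [f]. /sebibeerrotapiav/ → seviveerrosafiav.
Rule 4 (degemination): /rr/ is a geminate; the first /r/ deletes. /seviveerrosafiav/ → seviveerosafiav.
Rule 5 (final devoicing): /v/ is a voiced obstruent in word-final position, so it devoices to [f]. /seviveerosafiav/ → seviveerosafiaf.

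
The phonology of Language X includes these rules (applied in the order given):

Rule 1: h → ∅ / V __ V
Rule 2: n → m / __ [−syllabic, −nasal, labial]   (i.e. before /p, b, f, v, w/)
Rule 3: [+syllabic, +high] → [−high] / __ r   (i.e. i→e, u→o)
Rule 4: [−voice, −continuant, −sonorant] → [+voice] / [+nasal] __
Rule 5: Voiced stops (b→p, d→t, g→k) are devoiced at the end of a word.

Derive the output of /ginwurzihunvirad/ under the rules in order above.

Rule 1 (intervocalic h-deletion): /h/ occurs between vowels /i/ and /u/, so it deletes. /ginwurzihunvirad/ → ginwurziunvirad.
Rule 2 (nasal place assimilation): /n/ precedes the labial consonant /w/, so it assimilates in place to [m]. /n/ precedes the labial consonant /v/, so it assimilates in place to [m]. /ginwurziunvirad/ → gimwurziumvirad.
Rule 3 (pre-rhotic lowering): /u/ is a high vowel immediately before /r/, so it lowers to [o]. /i/ is a high vowel immediately before /r/, so it lowers to [e]. /gimwurziumvirad/ → gimworziumverad.
Rule 4 (post-nasal voicing): no segment meets the environment; /gimworziumverad/ is unchanged.
Rule 5 (final devoicing): /d/ is a voiced stop in word-final position, so it devoices to [t]. /gimworziumverad/ → gimworziumverat.

gimworziumverat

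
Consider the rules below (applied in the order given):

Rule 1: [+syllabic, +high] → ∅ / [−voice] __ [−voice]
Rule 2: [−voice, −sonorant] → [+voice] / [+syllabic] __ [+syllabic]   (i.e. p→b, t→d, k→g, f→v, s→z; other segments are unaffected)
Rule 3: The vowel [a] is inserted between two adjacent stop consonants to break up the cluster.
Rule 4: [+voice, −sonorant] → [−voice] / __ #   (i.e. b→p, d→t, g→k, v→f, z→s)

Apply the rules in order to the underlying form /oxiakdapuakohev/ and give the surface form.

Rule 1 (high vowel syncope): no segment meets the environment; /oxiakdapuakohev/ is unchanged.
Rule 2 (intervocalic voicing): /p/ is a voiceless obstruent between vowels /a/ and /u/, so it voices to [b]. /k/ is a voiceless obstruent between vowels /a/ and /o/, so it voices to [g]. /oxiakdapuakohev/ → oxiakdabuagohev.
Rule 3 (stop-cluster a-epenthesis): /k/ and /d/ form a stop–stop cluster, so [a] is inserted between them. /oxiakdabuagohev/ → oxiakadabuagohev.
Rule 4 (final devoicing): /v/ is a voiced obstruent in word-final position, so it devoices to [f]. /oxiakadabuagohev/ → oxiakadabuagohef.

oxiakadabuagohef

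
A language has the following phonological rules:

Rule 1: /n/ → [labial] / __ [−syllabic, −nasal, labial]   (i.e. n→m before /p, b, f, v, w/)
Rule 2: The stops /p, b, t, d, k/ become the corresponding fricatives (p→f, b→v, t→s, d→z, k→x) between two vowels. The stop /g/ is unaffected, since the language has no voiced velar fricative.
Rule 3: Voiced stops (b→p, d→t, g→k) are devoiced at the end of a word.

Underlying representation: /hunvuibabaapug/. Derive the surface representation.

humvuivavaafuk

Rule 1 (nasal place assimilation): /n/ precedes the labial consonant /v/, so it assimilates in place to [m]. /hunvuibabaapug/ → humvuibabaapug.
Rule 2 (intervocalic spirantization): /b/ is a stop between vowels /i/ and /a/, so it spirantizes to the fricative [v]. /b/ is a stop between vowels /a/ and /a/, so it spirantizes to the fricative [v]. /p/ is a stop between vowels /a/ and /u/, so it spirantizes to the fricative [f]. /humvuibabaapug/ → humvuivavaafug.
Rule 3 (final devoicing): /g/ is a voiced stop in word-final position, so it devoices to [k]. /humvuivavaafug/ → humvuivavaafuk.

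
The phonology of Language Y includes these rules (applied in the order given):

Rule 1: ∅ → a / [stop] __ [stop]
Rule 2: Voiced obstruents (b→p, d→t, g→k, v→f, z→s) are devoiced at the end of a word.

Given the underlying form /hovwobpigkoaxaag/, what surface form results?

hovwobapigakoaxaak

Rule 1 (stop-cluster a-epenthesis): /b/ and /p/ form a stop–stop cluster, so [a] is inserted between them. /g/ and /k/ form a stop–stop cluster, so [a] is inserted between them. /hovwobpigkoaxaag/ → hovwobapigakoaxaag.
Rule 2 (final devoicing): /g/ is a voiced obstruent in word-final position, so it devoices to [k]. /hovwobapigakoaxaag/ → hovwobapigakoaxaak.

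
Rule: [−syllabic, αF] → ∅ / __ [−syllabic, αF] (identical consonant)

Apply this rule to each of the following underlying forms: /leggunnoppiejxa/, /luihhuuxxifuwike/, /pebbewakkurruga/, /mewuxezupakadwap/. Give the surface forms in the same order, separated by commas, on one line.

/leggunnoppiejxa/: /gg/ is a geminate; the first /g/ deletes. /nn/ is a geminate; the first /n/ deletes. /pp/ is a geminate; the first /p/ deletes. → [legunopiejxa].
/luihhuuxxifuwike/: /hh/ is a geminate; the first /h/ deletes. /xx/ is a geminate; the first /x/ deletes. → [luihuuxifuwike].
/pebbewakkurruga/: /bb/ is a geminate; the first /b/ deletes. /kk/ is a geminate; the first /k/ deletes. /rr/ is a geminate; the first /r/ deletes. → [pebewakuruga].
/mewuxezupakadwap/: the rule's environment is not met; surfaces unchanged as [mewuxezupakadwap].

legunopiejxa, luihuuxifuwike, pebewakuruga, mewuxezupakadwap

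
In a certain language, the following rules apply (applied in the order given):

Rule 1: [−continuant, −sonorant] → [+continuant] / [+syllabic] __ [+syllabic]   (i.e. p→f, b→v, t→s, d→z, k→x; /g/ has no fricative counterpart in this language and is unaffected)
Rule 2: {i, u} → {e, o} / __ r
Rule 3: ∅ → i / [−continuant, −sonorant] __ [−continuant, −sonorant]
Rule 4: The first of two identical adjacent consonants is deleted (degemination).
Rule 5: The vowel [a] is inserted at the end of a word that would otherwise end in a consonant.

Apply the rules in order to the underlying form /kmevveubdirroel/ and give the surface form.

kmeveubideroela

Rule 1 (intervocalic spirantization): no segment meets the environment; /kmevveubdirroel/ is unchanged.
Rule 2 (pre-rhotic lowering): /i/ is a high vowel immediately before /r/, so it lowers to [e]. /kmevveubdirroel/ → kmevveubderroel.
Rule 3 (stop-cluster i-epenthesis): /b/ and /d/ form a stop–stop cluster, so [i] is inserted between them. /kmevveubderroel/ → kmevveubiderroel.
Rule 4 (degemination): /vv/ is a geminate; the first /v/ deletes. /rr/ is a geminate; the first /r/ deletes. /kmevveubiderroel/ → kmeveubideroel.
Rule 5 (final a-epenthesis): the form ends in the consonant /l/, so [a] is inserted word-finally. /kmeveubideroel/ → kmeveubideroela.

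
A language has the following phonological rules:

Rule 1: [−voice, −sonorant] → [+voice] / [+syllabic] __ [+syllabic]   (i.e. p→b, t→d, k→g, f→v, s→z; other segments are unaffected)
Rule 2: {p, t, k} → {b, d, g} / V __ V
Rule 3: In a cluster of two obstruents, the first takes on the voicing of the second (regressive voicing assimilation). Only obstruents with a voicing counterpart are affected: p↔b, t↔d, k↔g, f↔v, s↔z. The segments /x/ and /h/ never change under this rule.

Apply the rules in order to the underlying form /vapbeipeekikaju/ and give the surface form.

Rule 1 (intervocalic voicing): /p/ is a voiceless obstruent between vowels /i/ and /e/, so it voices to [b]. /k/ is a voiceless obstruent between vowels /e/ and /i/, so it voices to [g]. /k/ is a voiceless obstruent between vowels /i/ and /a/, so it voices to [g]. /vapbeipeekikaju/ → vapbeibeegigaju.
Rule 2 (intervocalic voicing): no segment meets the environment; /vapbeibeegigaju/ is unchanged.
Rule 3 (regressive voicing assimilation): /p/ precedes the voiced obstruent /b/, so it voices to [b] by assimilation. /vapbeibeegigaju/ → vabbeibeegigaju.

vabbeibeegigaju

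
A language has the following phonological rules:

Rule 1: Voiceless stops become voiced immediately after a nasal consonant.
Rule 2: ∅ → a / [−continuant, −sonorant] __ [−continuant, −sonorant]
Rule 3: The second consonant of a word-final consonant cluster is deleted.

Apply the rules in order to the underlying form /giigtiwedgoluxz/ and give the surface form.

Rule 1 (post-nasal voicing): no segment meets the environment; /giigtiwedgoluxz/ is unchanged.
Rule 2 (stop-cluster a-epenthesis): /g/ and /t/ form a stop–stop cluster, so [a] is inserted between them. /d/ and /g/ form a stop–stop cluster, so [a] is inserted between them. /giigtiwedgoluxz/ → giigatiwedagoluxz.
Rule 3 (final cluster simplification): /z/ is the second consonant of a word-final cluster /xz/, so it deletes. /giigatiwedagoluxz/ → giigatiwedagolux.

giigatiwedagolux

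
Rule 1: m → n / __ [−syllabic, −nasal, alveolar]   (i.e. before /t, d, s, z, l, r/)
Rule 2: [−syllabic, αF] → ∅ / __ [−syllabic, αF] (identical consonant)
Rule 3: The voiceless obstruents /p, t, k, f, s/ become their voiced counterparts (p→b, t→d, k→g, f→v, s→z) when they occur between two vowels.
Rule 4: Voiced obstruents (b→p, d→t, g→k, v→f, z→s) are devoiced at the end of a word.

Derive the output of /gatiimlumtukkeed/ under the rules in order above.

gadiinluntugeet

Rule 1 (nasal place assimilation): /m/ precedes the alveolar consonant /l/, so it assimilates in place to [n]. /m/ precedes the alveolar consonant /t/, so it assimilates in place to [n]. /gatiimlumtukkeed/ → gatiinluntukkeed.
Rule 2 (degemination): /kk/ is a geminate; the first /k/ deletes. /gatiinluntukkeed/ → gatiinluntukeed.
Rule 3 (intervocalic voicing): /t/ is a voiceless obstruent between vowels /a/ and /i/, so it voices to [d]. /k/ is a voiceless obstruent between vowels /u/ and /e/, so it voices to [g]. /gatiinluntukeed/ → gadiinluntugeed.
Rule 4 (final devoicing): /d/ is a voiced obstruent in word-final position, so it devoices to [t]. /gadiinluntugeed/ → gadiinluntugeet.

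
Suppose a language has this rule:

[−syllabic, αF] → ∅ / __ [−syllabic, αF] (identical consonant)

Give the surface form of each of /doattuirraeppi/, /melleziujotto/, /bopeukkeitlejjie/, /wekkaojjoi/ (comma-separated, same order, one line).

/doattuirraeppi/: /tt/ is a geminate; the first /t/ deletes. /rr/ is a geminate; the first /r/ deletes. /pp/ is a geminate; the first /p/ deletes. → [doatuiraepi].
/melleziujotto/: /ll/ is a geminate; the first /l/ deletes. /tt/ is a geminate; the first /t/ deletes. → [meleziujoto].
/bopeukkeitlejjie/: /kk/ is a geminate; the first /k/ deletes. /jj/ is a geminate; the first /j/ deletes. → [bopeukeitlejie].
/wekkaojjoi/: /kk/ is a geminate; the first /k/ deletes. /jj/ is a geminate; the first /j/ deletes. → [wekaojoi].

doatuiraepi, meleziujoto, bopeukeitlejie, wekaojoi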